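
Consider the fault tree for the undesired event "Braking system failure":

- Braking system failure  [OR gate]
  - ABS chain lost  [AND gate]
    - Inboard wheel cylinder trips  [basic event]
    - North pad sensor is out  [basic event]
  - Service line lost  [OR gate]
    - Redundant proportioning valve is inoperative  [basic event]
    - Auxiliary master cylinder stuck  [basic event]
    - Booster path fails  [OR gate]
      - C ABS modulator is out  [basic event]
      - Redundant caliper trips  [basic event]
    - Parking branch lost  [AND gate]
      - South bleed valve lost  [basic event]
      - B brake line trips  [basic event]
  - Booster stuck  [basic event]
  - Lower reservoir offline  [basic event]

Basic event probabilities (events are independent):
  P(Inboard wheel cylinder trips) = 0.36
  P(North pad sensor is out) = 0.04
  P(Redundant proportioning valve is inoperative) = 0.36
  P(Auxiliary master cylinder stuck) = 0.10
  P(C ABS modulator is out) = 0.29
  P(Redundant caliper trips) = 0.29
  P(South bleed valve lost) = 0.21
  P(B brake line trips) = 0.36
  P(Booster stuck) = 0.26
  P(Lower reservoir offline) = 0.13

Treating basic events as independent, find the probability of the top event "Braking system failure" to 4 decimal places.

P(ABS chain lost) [AND] = 0.36 × 0.04 = 0.014400
P(Booster path fails) [OR] = 1 − (1−0.29) × (1−0.29) = 0.495900
P(Parking branch lost) [AND] = 0.21 × 0.36 = 0.075600
P(Service line lost) [OR] = 1 − (1−0.36) × (1−0.10) × (1−0.495900) × (1−0.075600) = 0.731590
P(Braking system failure) [OR] = 1 − (1−0.014400) × (1−0.731590) × (1−0.26) × (1−0.13) = 0.829686
Rounded to 4 decimal places: P(Braking system failure) ≈ 0.8297.

0.8297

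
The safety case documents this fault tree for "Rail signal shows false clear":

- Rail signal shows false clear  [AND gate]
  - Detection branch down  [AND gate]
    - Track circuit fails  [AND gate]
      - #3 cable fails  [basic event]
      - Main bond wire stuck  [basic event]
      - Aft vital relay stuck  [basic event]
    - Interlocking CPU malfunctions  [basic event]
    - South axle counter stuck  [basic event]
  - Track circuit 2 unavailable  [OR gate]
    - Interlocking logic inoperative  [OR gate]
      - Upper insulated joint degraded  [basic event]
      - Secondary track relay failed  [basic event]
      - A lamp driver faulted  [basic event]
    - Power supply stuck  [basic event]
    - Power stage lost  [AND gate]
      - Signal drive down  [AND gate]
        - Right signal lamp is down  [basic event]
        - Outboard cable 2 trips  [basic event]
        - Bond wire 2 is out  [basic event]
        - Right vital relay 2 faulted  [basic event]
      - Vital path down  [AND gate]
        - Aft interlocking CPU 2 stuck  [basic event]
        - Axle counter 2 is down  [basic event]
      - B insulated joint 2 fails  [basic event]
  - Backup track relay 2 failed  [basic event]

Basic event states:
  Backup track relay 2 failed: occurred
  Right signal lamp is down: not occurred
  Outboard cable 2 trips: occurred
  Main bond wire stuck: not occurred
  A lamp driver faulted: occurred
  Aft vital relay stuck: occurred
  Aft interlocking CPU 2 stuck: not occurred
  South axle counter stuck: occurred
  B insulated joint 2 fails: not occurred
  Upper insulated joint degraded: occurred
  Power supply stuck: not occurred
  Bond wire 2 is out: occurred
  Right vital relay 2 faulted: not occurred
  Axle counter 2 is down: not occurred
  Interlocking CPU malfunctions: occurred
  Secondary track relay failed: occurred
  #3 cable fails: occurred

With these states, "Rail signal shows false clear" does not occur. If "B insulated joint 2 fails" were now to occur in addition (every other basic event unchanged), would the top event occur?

No

Counterfactual: set "B insulated joint 2 fails" to occurred.
Track circuit fails [AND]: #3 cable fails=occurs, Main bond wire stuck=not, Aft vital relay stuck=occurs → not all inputs occur → does not occur.
Detection branch down [AND]: Track circuit fails=not, Interlocking CPU malfunctions=occurs, South axle counter stuck=occurs → not all inputs occur → does not occur.
Interlocking logic inoperative [OR]: Upper insulated joint degraded=occurs, Secondary track relay failed=occurs, A lamp driver faulted=occurs → at least one input occurs → occurs.
Signal drive down [AND]: Right signal lamp is down=not, Outboard cable 2 trips=occurs, Bond wire 2 is out=occurs, Right vital relay 2 faulted=not → not all inputs occur → does not occur.
Vital path down [AND]: Aft interlocking CPU 2 stuck=not, Axle counter 2 is down=not → not all inputs occur → does not occur.
Power stage lost [AND]: Signal drive down=not, Vital path down=not, B insulated joint 2 fails=occurs → not all inputs occur → does not occur.
Track circuit 2 unavailable [OR]: Interlocking logic inoperative=occurs, Power supply stuck=not, Power stage lost=not → at least one input occurs → occurs.
Rail signal shows false clear [AND]: Detection branch down=not, Track circuit 2 unavailable=occurs, Backup track relay 2 failed=occurs → not all inputs occur → does not occur.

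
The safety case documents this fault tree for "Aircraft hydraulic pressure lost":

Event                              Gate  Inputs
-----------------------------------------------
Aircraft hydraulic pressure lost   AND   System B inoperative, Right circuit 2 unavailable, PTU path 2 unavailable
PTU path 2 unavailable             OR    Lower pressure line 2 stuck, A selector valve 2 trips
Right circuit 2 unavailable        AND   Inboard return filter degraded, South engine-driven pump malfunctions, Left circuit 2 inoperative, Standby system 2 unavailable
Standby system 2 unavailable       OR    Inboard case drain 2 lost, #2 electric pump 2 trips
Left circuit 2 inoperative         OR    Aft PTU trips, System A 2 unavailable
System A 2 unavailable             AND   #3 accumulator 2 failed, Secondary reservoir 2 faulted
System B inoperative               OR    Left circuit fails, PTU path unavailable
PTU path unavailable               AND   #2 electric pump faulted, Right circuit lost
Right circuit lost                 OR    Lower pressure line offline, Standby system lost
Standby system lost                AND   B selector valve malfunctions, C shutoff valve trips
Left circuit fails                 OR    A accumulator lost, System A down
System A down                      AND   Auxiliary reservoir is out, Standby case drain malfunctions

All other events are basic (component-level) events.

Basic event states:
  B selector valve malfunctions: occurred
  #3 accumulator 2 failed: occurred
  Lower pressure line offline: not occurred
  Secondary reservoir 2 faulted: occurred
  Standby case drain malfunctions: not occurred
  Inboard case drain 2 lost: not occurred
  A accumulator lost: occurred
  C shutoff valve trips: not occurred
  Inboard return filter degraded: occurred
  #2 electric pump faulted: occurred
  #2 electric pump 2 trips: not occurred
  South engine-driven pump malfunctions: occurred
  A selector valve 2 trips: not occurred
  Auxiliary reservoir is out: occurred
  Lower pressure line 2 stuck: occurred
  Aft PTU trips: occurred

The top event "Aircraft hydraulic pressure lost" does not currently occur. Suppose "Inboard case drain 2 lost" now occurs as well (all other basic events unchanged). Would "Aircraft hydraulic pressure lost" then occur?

Yes

Counterfactual: set "Inboard case drain 2 lost" to occurred.
System A down [AND]: Auxiliary reservoir is out=occurs, Standby case drain malfunctions=not → not all inputs occur → does not occur.
Left circuit fails [OR]: A accumulator lost=occurs, System A down=not → at least one input occurs → occurs.
Standby system lost [AND]: B selector valve malfunctions=occurs, C shutoff valve trips=not → not all inputs occur → does not occur.
Right circuit lost [OR]: Lower pressure line offline=not, Standby system lost=not → no input occurs → does not occur.
PTU path unavailable [AND]: #2 electric pump faulted=occurs, Right circuit lost=not → not all inputs occur → does not occur.
System B inoperative [OR]: Left circuit fails=occurs, PTU path unavailable=not → at least one input occurs → occurs.
System A 2 unavailable [AND]: #3 accumulator 2 failed=occurs, Secondary reservoir 2 faulted=occurs → all inputs occur → occurs.
Left circuit 2 inoperative [OR]: Aft PTU trips=occurs, System A 2 unavailable=occurs → at least one input occurs → occurs.
Standby system 2 unavailable [OR]: Inboard case drain 2 lost=occurs, #2 electric pump 2 trips=not → at least one input occurs → occurs.
Right circuit 2 unavailable [AND]: Inboard return filter degraded=occurs, South engine-driven pump malfunctions=occurs, Left circuit 2 inoperative=occurs, Standby system 2 unavailable=occurs → all inputs occur → occurs.
PTU path 2 unavailable [OR]: Lower pressure line 2 stuck=occurs, A selector valve 2 trips=not → at least one input occurs → occurs.
Aircraft hydraulic pressure lost [AND]: System B inoperative=occurs, Right circuit 2 unavailable=occurs, PTU path 2 unavailable=occurs → all inputs occur → occurs.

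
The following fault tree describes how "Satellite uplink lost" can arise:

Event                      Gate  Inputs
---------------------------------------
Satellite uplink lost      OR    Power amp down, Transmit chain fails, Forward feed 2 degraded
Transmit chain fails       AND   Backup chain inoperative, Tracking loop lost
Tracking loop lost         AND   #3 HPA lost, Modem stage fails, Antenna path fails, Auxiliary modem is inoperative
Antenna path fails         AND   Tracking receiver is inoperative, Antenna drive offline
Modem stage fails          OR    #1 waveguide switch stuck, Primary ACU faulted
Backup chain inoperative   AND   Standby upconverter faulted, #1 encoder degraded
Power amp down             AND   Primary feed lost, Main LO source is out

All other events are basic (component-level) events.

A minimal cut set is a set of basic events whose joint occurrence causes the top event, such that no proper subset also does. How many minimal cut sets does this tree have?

4

Power amp down [AND]: one cut set from each child combined → 1 × 1 = 1 cut set(s).
Backup chain inoperative [AND]: one cut set from each child combined → 1 × 1 = 1 cut set(s).
Modem stage fails [OR]: union of children's cut sets → 2 cut set(s).
Antenna path fails [AND]: one cut set from each child combined → 1 × 1 = 1 cut set(s).
Tracking loop lost [AND]: one cut set from each child combined → 1 × 2 × 1 × 1 = 2 cut set(s).
Transmit chain fails [AND]: one cut set from each child combined → 1 × 2 = 2 cut set(s).
Satellite uplink lost [OR]: union of children's cut sets → 4 cut set(s).
Minimal cut sets: {Main LO source is out, Primary feed lost}; {#1 encoder degraded, #1 waveguide switch stuck, #3 HPA lost, Antenna drive offline, Auxiliary modem is inoperative, Standby upconverter faulted, Tracking receiver is inoperative}; {#1 encoder degraded, #3 HPA lost, Antenna drive offline, Auxiliary modem is inoperative, Primary ACU faulted, Standby upconverter faulted, Tracking receiver is inoperative}; {Forward feed 2 degraded}.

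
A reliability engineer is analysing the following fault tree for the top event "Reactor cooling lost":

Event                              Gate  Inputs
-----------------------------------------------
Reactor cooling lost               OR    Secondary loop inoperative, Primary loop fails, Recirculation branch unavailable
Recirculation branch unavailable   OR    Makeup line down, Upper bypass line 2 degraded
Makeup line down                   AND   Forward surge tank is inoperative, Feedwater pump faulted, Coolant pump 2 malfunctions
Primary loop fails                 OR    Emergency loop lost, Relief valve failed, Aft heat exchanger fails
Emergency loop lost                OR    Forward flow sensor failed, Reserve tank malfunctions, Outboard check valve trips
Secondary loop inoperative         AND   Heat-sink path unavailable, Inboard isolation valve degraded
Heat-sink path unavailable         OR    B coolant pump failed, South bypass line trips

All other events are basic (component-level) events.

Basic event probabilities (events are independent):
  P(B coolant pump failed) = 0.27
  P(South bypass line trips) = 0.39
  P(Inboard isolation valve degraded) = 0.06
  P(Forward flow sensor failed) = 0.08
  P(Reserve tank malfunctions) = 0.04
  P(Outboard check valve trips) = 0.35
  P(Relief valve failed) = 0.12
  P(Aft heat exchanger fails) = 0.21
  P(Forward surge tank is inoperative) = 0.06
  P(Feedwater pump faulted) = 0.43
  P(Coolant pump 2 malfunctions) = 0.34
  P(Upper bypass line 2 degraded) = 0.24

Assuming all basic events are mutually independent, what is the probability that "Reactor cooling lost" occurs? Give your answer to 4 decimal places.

P(Heat-sink path unavailable) [OR] = 1 − (1−0.27) × (1−0.39) = 0.554700
P(Secondary loop inoperative) [AND] = 0.554700 × 0.06 = 0.033282
P(Emergency loop lost) [OR] = 1 − (1−0.08) × (1−0.04) × (1−0.35) = 0.425920
P(Primary loop fails) [OR] = 1 − (1−0.425920) × (1−0.12) × (1−0.21) = 0.600900
P(Makeup line down) [AND] = 0.06 × 0.43 × 0.34 = 0.008772
P(Recirculation branch unavailable) [OR] = 1 − (1−0.008772) × (1−0.24) = 0.246667
P(Reactor cooling lost) [OR] = 1 − (1−0.033282) × (1−0.600900) × (1−0.246667) = 0.709351
Rounded to 4 decimal places: P(Reactor cooling lost) ≈ 0.7094.

0.7094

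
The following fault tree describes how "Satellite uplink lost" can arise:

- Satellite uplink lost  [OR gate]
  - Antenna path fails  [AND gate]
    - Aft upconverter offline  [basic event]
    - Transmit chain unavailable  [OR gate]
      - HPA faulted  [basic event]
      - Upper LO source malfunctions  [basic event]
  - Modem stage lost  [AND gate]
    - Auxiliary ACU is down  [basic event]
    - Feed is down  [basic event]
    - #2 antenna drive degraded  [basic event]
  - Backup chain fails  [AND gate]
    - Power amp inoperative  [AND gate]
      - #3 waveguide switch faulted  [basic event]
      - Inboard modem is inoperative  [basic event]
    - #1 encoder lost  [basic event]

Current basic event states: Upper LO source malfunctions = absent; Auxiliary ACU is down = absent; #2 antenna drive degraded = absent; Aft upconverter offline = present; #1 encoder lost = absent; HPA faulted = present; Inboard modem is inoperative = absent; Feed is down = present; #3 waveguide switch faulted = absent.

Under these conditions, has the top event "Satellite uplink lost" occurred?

Transmit chain unavailable [OR]: HPA faulted=occurs, Upper LO source malfunctions=not → at least one input occurs → occurs.
Antenna path fails [AND]: Aft upconverter offline=occurs, Transmit chain unavailable=occurs → all inputs occur → occurs.
Modem stage lost [AND]: Auxiliary ACU is down=not, Feed is down=occurs, #2 antenna drive degraded=not → not all inputs occur → does not occur.
Power amp inoperative [AND]: #3 waveguide switch faulted=not, Inboard modem is inoperative=not → not all inputs occur → does not occur.
Backup chain fails [AND]: Power amp inoperative=not, #1 encoder lost=not → not all inputs occur → does not occur.
Satellite uplink lost [OR]: Antenna path fails=occurs, Modem stage lost=not, Backup chain fails=not → at least one input occurs → occurs.

Yes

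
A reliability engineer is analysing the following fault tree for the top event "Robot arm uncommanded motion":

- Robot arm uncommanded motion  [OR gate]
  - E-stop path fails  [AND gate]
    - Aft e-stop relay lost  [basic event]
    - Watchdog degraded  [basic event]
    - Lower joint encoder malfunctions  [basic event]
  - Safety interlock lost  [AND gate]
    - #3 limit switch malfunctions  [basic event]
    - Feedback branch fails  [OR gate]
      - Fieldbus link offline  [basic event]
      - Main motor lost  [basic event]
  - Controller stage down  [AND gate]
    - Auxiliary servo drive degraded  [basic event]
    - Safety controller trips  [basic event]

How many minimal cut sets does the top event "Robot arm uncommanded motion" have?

4

E-stop path fails [AND]: one cut set from each child combined → 1 × 1 × 1 = 1 cut set(s).
Feedback branch fails [OR]: union of children's cut sets → 2 cut set(s).
Safety interlock lost [AND]: one cut set from each child combined → 1 × 2 = 2 cut set(s).
Controller stage down [AND]: one cut set from each child combined → 1 × 1 = 1 cut set(s).
Robot arm uncommanded motion [OR]: union of children's cut sets → 4 cut set(s).
Minimal cut sets: {Aft e-stop relay lost, Lower joint encoder malfunctions, Watchdog degraded}; {#3 limit switch malfunctions, Fieldbus link offline}; {#3 limit switch malfunctions, Main motor lost}; {Auxiliary servo drive degraded, Safety controller trips}.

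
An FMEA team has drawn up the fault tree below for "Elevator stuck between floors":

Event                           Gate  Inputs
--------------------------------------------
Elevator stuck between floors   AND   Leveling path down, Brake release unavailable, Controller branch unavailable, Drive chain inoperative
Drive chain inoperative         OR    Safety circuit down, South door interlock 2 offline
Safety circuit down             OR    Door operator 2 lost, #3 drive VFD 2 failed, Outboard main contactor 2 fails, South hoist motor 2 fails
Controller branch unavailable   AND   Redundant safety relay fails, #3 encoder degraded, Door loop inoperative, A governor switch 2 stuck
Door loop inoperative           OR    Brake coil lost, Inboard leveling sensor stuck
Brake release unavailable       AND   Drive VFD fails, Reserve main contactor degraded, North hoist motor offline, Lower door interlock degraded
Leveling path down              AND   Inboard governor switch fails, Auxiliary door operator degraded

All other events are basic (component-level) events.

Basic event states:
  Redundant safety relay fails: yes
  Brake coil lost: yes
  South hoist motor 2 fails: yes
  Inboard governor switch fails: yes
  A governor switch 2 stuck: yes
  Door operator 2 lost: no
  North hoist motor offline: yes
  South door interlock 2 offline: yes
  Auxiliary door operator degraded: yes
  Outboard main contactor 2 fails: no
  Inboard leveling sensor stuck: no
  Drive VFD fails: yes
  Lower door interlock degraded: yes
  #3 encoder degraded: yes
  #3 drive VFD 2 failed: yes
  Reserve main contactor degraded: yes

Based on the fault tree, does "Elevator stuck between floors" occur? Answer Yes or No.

Yes

Leveling path down [AND]: Inboard governor switch fails=occurs, Auxiliary door operator degraded=occurs → all inputs occur → occurs.
Brake release unavailable [AND]: Drive VFD fails=occurs, Reserve main contactor degraded=occurs, North hoist motor offline=occurs, Lower door interlock degraded=occurs → all inputs occur → occurs.
Door loop inoperative [OR]: Brake coil lost=occurs, Inboard leveling sensor stuck=not → at least one input occurs → occurs.
Controller branch unavailable [AND]: Redundant safety relay fails=occurs, #3 encoder degraded=occurs, Door loop inoperative=occurs, A governor switch 2 stuck=occurs → all inputs occur → occurs.
Safety circuit down [OR]: Door operator 2 lost=not, #3 drive VFD 2 failed=occurs, Outboard main contactor 2 fails=not, South hoist motor 2 fails=occurs → at least one input occurs → occurs.
Drive chain inoperative [OR]: Safety circuit down=occurs, South door interlock 2 offline=occurs → at least one input occurs → occurs.
Elevator stuck between floors [AND]: Leveling path down=occurs, Brake release unavailable=occurs, Controller branch unavailable=occurs, Drive chain inoperative=occurs → all inputs occur → occurs.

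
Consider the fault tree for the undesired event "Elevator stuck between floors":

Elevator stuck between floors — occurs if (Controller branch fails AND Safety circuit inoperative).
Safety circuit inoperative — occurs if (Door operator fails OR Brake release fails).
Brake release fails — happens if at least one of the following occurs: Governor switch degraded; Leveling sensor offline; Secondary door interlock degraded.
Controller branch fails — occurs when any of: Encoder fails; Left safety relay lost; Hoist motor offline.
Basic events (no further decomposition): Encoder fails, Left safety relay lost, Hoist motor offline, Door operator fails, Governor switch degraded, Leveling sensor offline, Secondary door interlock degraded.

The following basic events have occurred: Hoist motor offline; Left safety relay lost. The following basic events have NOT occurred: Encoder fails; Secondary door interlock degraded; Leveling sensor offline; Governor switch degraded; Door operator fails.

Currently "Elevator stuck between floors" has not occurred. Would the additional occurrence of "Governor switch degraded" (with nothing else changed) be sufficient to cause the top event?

Yes

Counterfactual: set "Governor switch degraded" to occurred.
Controller branch fails [OR]: Encoder fails=not, Left safety relay lost=occurs, Hoist motor offline=occurs → at least one input occurs → occurs.
Brake release fails [OR]: Governor switch degraded=occurs, Leveling sensor offline=not, Secondary door interlock degraded=not → at least one input occurs → occurs.
Safety circuit inoperative [OR]: Door operator fails=not, Brake release fails=occurs → at least one input occurs → occurs.
Elevator stuck between floors [AND]: Controller branch fails=occurs, Safety circuit inoperative=occurs → all inputs occur → occurs.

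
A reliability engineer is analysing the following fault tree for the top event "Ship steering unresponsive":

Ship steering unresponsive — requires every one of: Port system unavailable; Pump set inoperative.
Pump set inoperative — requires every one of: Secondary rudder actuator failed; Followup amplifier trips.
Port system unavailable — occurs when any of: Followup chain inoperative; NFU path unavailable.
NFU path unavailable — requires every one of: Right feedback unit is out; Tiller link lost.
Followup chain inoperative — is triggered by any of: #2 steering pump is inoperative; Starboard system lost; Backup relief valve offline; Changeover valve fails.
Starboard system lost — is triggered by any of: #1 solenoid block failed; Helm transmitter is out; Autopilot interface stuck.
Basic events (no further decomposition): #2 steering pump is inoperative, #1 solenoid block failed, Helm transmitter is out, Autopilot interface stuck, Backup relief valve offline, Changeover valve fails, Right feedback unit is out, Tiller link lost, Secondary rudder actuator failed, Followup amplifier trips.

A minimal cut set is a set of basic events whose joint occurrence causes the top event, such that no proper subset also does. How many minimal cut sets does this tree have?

Starboard system lost [OR]: union of children's cut sets → 3 cut set(s).
Followup chain inoperative [OR]: union of children's cut sets → 6 cut set(s).
NFU path unavailable [AND]: one cut set from each child combined → 1 × 1 = 1 cut set(s).
Port system unavailable [OR]: union of children's cut sets → 7 cut set(s).
Pump set inoperative [AND]: one cut set from each child combined → 1 × 1 = 1 cut set(s).
Ship steering unresponsive [AND]: one cut set from each child combined → 7 × 1 = 7 cut set(s).
Minimal cut sets: {#2 steering pump is inoperative, Followup amplifier trips, Secondary rudder actuator failed}; {#1 solenoid block failed, Followup amplifier trips, Secondary rudder actuator failed}; {Followup amplifier trips, Helm transmitter is out, Secondary rudder actuator failed}; {Autopilot interface stuck, Followup amplifier trips, Secondary rudder actuator failed}; {Backup relief valve offline, Followup amplifier trips, Secondary rudder actuator failed}; {Changeover valve fails, Followup amplifier trips, Secondary rudder actuator failed}; {Followup amplifier trips, Right feedback unit is out, Secondary rudder actuator failed, Tiller link lost}.

7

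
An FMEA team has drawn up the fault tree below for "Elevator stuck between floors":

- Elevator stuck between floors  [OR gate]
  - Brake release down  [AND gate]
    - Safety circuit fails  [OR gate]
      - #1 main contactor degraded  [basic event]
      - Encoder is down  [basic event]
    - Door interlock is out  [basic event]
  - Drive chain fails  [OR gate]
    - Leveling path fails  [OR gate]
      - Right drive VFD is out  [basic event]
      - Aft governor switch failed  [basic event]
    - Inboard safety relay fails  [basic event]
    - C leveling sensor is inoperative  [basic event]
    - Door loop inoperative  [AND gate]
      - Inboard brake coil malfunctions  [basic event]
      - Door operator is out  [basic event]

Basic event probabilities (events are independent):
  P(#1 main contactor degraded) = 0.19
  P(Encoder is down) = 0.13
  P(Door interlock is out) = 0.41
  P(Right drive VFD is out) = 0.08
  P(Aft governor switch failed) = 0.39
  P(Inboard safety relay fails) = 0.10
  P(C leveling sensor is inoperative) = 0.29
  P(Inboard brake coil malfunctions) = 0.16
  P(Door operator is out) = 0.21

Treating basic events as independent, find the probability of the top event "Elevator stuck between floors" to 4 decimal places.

0.6954

P(Safety circuit fails) [OR] = 1 − (1−0.19) × (1−0.13) = 0.295300
P(Brake release down) [AND] = 0.295300 × 0.41 = 0.121073
P(Leveling path fails) [OR] = 1 − (1−0.08) × (1−0.39) = 0.438800
P(Door loop inoperative) [AND] = 0.16 × 0.21 = 0.033600
P(Drive chain fails) [OR] = 1 − (1−0.438800) × (1−0.10) × (1−0.29) × (1−0.033600) = 0.653442
P(Elevator stuck between floors) [OR] = 1 − (1−0.121073) × (1−0.653442) = 0.695401
Rounded to 4 decimal places: P(Elevator stuck between floors) ≈ 0.6954.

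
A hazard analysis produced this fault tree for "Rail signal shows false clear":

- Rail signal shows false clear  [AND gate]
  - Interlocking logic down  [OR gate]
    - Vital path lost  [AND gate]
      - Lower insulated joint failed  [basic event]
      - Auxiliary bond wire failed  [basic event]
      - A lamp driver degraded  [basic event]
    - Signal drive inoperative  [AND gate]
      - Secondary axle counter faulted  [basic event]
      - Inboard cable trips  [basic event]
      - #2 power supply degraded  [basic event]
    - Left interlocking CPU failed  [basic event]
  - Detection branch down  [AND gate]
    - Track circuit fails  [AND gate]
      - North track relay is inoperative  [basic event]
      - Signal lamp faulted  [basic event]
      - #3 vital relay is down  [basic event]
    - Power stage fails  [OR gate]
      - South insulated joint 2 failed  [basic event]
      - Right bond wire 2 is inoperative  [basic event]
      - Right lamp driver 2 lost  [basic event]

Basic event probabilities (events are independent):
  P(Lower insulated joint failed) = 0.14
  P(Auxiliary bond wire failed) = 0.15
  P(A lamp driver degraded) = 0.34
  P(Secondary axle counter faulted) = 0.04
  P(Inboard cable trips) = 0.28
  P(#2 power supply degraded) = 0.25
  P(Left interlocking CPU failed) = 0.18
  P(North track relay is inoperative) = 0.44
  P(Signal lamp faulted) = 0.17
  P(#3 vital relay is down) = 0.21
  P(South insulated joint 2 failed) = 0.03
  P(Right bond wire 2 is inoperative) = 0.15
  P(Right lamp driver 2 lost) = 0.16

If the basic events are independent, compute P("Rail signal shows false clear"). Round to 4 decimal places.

0.0009

P(Vital path lost) [AND] = 0.14 × 0.15 × 0.34 = 0.007140
P(Signal drive inoperative) [AND] = 0.04 × 0.28 × 0.25 = 0.002800
P(Interlocking logic down) [OR] = 1 − (1−0.007140) × (1−0.002800) × (1−0.18) = 0.188134
P(Track circuit fails) [AND] = 0.44 × 0.17 × 0.21 = 0.015708
P(Power stage fails) [OR] = 1 − (1−0.03) × (1−0.15) × (1−0.16) = 0.307420
P(Detection branch down) [AND] = 0.015708 × 0.307420 = 0.004829
P(Rail signal shows false clear) [AND] = 0.188134 × 0.004829 = 0.000908
Rounded to 4 decimal places: P(Rail signal shows false clear) ≈ 0.0009.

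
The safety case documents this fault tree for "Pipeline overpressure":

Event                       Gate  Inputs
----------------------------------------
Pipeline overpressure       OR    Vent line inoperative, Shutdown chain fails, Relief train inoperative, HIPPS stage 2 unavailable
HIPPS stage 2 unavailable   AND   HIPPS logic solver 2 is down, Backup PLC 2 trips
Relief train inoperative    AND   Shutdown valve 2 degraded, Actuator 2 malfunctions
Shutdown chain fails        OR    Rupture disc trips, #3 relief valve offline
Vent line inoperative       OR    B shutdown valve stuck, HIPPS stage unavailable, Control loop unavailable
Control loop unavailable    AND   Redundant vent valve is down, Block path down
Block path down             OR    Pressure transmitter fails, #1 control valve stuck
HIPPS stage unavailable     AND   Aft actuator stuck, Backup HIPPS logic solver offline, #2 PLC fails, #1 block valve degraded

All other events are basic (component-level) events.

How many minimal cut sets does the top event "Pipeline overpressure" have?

HIPPS stage unavailable [AND]: one cut set from each child combined → 1 × 1 × 1 × 1 = 1 cut set(s).
Block path down [OR]: union of children's cut sets → 2 cut set(s).
Control loop unavailable [AND]: one cut set from each child combined → 1 × 2 = 2 cut set(s).
Vent line inoperative [OR]: union of children's cut sets → 4 cut set(s).
Shutdown chain fails [OR]: union of children's cut sets → 2 cut set(s).
Relief train inoperative [AND]: one cut set from each child combined → 1 × 1 = 1 cut set(s).
HIPPS stage 2 unavailable [AND]: one cut set from each child combined → 1 × 1 = 1 cut set(s).
Pipeline overpressure [OR]: union of children's cut sets → 8 cut set(s).
Minimal cut sets: {B shutdown valve stuck}; {#1 block valve degraded, #2 PLC fails, Aft actuator stuck, Backup HIPPS logic solver offline}; {Pressure transmitter fails, Redundant vent valve is down}; {#1 control valve stuck, Redundant vent valve is down}; {Rupture disc trips}; {#3 relief valve offline}; {Actuator 2 malfunctions, Shutdown valve 2 degraded}; {Backup PLC 2 trips, HIPPS logic solver 2 is down}.

8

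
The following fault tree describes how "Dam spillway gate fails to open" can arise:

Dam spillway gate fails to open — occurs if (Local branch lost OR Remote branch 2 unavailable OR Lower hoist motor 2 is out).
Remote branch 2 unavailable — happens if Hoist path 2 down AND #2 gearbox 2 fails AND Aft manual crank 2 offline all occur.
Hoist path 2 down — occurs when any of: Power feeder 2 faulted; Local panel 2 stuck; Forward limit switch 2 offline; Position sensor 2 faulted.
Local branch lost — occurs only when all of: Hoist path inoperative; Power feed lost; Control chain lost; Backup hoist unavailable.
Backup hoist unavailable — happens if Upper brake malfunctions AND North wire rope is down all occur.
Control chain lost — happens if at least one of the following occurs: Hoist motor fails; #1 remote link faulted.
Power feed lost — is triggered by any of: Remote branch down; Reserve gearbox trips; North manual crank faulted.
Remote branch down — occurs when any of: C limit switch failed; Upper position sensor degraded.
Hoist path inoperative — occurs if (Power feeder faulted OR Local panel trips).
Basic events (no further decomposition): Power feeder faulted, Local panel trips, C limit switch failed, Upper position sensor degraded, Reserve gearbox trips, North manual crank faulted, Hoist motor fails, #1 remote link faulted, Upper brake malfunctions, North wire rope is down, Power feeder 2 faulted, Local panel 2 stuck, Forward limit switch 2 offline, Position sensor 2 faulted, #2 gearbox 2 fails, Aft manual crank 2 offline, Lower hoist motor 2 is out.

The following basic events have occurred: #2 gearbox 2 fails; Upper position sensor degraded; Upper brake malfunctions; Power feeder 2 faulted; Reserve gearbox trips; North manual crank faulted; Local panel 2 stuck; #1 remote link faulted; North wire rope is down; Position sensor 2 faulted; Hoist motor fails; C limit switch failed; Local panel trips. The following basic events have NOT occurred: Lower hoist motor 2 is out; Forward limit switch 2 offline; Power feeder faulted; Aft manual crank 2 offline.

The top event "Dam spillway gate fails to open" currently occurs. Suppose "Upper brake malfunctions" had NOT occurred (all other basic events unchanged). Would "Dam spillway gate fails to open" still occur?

No

Counterfactual: set "Upper brake malfunctions" to not occurred.
Hoist path inoperative [OR]: Power feeder faulted=not, Local panel trips=occurs → at least one input occurs → occurs.
Remote branch down [OR]: C limit switch failed=occurs, Upper position sensor degraded=occurs → at least one input occurs → occurs.
Power feed lost [OR]: Remote branch down=occurs, Reserve gearbox trips=occurs, North manual crank faulted=occurs → at least one input occurs → occurs.
Control chain lost [OR]: Hoist motor fails=occurs, #1 remote link faulted=occurs → at least one input occurs → occurs.
Backup hoist unavailable [AND]: Upper brake malfunctions=not, North wire rope is down=occurs → not all inputs occur → does not occur.
Local branch lost [AND]: Hoist path inoperative=occurs, Power feed lost=occurs, Control chain lost=occurs, Backup hoist unavailable=not → not all inputs occur → does not occur.
Hoist path 2 down [OR]: Power feeder 2 faulted=occurs, Local panel 2 stuck=occurs, Forward limit switch 2 offline=not, Position sensor 2 faulted=occurs → at least one input occurs → occurs.
Remote branch 2 unavailable [AND]: Hoist path 2 down=occurs, #2 gearbox 2 fails=occurs, Aft manual crank 2 offline=not → not all inputs occur → does not occur.
Dam spillway gate fails to open [OR]: Local branch lost=not, Remote branch 2 unavailable=not, Lower hoist motor 2 is out=not → no input occurs → does not occur.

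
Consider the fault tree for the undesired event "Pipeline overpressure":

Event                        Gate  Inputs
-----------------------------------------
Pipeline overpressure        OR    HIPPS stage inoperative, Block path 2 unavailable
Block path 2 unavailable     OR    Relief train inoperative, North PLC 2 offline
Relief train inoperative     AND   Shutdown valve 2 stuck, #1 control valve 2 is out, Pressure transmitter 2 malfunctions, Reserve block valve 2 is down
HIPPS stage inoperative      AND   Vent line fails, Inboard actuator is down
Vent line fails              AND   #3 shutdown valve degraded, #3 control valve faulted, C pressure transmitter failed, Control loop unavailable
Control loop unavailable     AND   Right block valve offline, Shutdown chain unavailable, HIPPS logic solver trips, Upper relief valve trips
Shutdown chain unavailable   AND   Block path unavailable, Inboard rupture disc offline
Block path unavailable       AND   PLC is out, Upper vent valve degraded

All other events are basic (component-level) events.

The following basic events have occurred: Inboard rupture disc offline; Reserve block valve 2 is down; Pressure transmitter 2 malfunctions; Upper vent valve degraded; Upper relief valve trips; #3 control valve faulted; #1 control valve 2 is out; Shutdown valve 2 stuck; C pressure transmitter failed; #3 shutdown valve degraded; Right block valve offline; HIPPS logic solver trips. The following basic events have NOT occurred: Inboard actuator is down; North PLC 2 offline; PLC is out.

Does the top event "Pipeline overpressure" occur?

Block path unavailable [AND]: PLC is out=not, Upper vent valve degraded=occurs → not all inputs occur → does not occur.
Shutdown chain unavailable [AND]: Block path unavailable=not, Inboard rupture disc offline=occurs → not all inputs occur → does not occur.
Control loop unavailable [AND]: Right block valve offline=occurs, Shutdown chain unavailable=not, HIPPS logic solver trips=occurs, Upper relief valve trips=occurs → not all inputs occur → does not occur.
Vent line fails [AND]: #3 shutdown valve degraded=occurs, #3 control valve faulted=occurs, C pressure transmitter failed=occurs, Control loop unavailable=not → not all inputs occur → does not occur.
HIPPS stage inoperative [AND]: Vent line fails=not, Inboard actuator is down=not → not all inputs occur → does not occur.
Relief train inoperative [AND]: Shutdown valve 2 stuck=occurs, #1 control valve 2 is out=occurs, Pressure transmitter 2 malfunctions=occurs, Reserve block valve 2 is down=occurs → all inputs occur → occurs.
Block path 2 unavailable [OR]: Relief train inoperative=occurs, North PLC 2 offline=not → at least one input occurs → occurs.
Pipeline overpressure [OR]: HIPPS stage inoperative=not, Block path 2 unavailable=occurs → at least one input occurs → occurs.

Yes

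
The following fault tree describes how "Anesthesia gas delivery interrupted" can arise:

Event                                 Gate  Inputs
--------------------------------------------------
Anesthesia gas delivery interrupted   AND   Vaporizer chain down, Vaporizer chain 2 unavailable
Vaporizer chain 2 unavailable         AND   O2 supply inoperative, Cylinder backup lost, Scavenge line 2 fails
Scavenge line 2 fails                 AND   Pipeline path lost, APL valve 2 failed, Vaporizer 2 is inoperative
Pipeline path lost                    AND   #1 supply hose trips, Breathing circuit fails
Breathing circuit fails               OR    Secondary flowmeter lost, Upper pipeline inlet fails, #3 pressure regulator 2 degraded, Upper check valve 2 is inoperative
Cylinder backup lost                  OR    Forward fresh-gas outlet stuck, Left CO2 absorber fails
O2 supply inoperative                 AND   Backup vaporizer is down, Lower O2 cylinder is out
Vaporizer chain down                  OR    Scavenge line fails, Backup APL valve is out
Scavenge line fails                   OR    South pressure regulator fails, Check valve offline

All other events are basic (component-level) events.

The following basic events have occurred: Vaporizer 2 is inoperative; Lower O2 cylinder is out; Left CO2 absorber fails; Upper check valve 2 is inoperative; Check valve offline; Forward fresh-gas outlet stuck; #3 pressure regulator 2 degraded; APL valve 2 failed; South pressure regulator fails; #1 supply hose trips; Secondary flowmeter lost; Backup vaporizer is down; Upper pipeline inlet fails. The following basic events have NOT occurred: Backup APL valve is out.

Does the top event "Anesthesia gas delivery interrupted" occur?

Yes

Scavenge line fails [OR]: South pressure regulator fails=occurs, Check valve offline=occurs → at least one input occurs → occurs.
Vaporizer chain down [OR]: Scavenge line fails=occurs, Backup APL valve is out=not → at least one input occurs → occurs.
O2 supply inoperative [AND]: Backup vaporizer is down=occurs, Lower O2 cylinder is out=occurs → all inputs occur → occurs.
Cylinder backup lost [OR]: Forward fresh-gas outlet stuck=occurs, Left CO2 absorber fails=occurs → at least one input occurs → occurs.
Breathing circuit fails [OR]: Secondary flowmeter lost=occurs, Upper pipeline inlet fails=occurs, #3 pressure regulator 2 degraded=occurs, Upper check valve 2 is inoperative=occurs → at least one input occurs → occurs.
Pipeline path lost [AND]: #1 supply hose trips=occurs, Breathing circuit fails=occurs → all inputs occur → occurs.
Scavenge line 2 fails [AND]: Pipeline path lost=occurs, APL valve 2 failed=occurs, Vaporizer 2 is inoperative=occurs → all inputs occur → occurs.
Vaporizer chain 2 unavailable [AND]: O2 supply inoperative=occurs, Cylinder backup lost=occurs, Scavenge line 2 fails=occurs → all inputs occur → occurs.
Anesthesia gas delivery interrupted [AND]: Vaporizer chain down=occurs, Vaporizer chain 2 unavailable=occurs → all inputs occur → occurs.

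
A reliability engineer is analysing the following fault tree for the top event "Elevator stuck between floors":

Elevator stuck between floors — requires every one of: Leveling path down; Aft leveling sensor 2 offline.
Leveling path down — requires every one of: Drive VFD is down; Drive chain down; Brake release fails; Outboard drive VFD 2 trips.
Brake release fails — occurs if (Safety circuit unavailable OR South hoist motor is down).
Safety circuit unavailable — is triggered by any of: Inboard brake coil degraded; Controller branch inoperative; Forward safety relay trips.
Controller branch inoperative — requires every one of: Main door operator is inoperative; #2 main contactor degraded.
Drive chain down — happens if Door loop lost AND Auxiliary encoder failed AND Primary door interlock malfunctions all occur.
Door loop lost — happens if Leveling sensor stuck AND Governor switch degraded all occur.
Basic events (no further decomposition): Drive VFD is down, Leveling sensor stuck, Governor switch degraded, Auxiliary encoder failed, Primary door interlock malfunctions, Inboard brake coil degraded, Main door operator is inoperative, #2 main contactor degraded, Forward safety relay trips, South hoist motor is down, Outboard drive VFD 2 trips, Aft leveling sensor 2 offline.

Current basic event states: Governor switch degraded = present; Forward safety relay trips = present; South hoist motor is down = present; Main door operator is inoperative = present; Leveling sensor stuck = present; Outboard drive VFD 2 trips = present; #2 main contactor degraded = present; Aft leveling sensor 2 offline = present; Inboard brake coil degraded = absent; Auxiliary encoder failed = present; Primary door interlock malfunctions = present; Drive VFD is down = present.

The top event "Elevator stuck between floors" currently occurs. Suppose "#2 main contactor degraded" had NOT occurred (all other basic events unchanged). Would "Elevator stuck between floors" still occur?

Yes

Counterfactual: set "#2 main contactor degraded" to not occurred.
Door loop lost [AND]: Leveling sensor stuck=occurs, Governor switch degraded=occurs → all inputs occur → occurs.
Drive chain down [AND]: Door loop lost=occurs, Auxiliary encoder failed=occurs, Primary door interlock malfunctions=occurs → all inputs occur → occurs.
Controller branch inoperative [AND]: Main door operator is inoperative=occurs, #2 main contactor degraded=not → not all inputs occur → does not occur.
Safety circuit unavailable [OR]: Inboard brake coil degraded=not, Controller branch inoperative=not, Forward safety relay trips=occurs → at least one input occurs → occurs.
Brake release fails [OR]: Safety circuit unavailable=occurs, South hoist motor is down=occurs → at least one input occurs → occurs.
Leveling path down [AND]: Drive VFD is down=occurs, Drive chain down=occurs, Brake release fails=occurs, Outboard drive VFD 2 trips=occurs → all inputs occur → occurs.
Elevator stuck between floors [AND]: Leveling path down=occurs, Aft leveling sensor 2 offline=occurs → all inputs occur → occurs.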